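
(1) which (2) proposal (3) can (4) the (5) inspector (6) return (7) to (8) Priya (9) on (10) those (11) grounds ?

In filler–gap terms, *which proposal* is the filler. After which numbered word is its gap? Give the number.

Before movement: The inspector can return which proposal to Priya on those grounds.
'which proposal' functions as the direct object of 'return'. Fronting leaves a gap immediately after 'return':
Which proposal can the inspector return ___ to Priya on those grounds?
'return' is word 6.

6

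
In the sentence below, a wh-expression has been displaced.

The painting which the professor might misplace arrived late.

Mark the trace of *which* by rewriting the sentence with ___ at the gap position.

The painting which the professor might misplace ___ arrived late.

The filler 'which' is interpreted as the direct object of 'misplace'. The gap is right after 'misplace'.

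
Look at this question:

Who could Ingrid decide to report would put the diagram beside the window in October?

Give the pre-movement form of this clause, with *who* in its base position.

Ingrid could decide to report who would put the diagram beside the window in October.

'who' functions as the subject of the clause embedded under 'report'. Fronting leaves a gap immediately after 'report':
Who could Ingrid decide to report ___ would put the diagram beside the window in October?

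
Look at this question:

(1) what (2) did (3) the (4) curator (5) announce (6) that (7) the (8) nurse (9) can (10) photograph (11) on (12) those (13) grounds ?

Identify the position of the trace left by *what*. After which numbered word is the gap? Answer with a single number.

In situ: The curator did announce that the nurse can photograph what on those grounds.
'what' functions as the direct object of 'photograph'. Fronting leaves a gap immediately after 'photograph':
What did the curator announce that the nurse can photograph ___ on those grounds?
'photograph' is word 10.

10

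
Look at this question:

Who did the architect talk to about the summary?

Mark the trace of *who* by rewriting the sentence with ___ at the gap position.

Who did the architect talk to ___ about the summary?

In situ: The architect did talk to who about the summary.
The filler 'who' is interpreted as the object of the preposition 'to'. The gap is right after 'to'.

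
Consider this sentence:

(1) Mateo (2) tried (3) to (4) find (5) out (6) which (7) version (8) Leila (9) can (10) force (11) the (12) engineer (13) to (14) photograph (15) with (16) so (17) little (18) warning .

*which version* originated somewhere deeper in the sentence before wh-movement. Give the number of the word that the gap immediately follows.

14

Pre-movement form: Leila can force the engineer to photograph which version with so little warning.
The filler 'which version' is interpreted as the direct object of 'photograph'. Fronting leaves a gap immediately after 'photograph':
Mateo tried to find out which version Leila can force the engineer to photograph ___ with so little warning.
'photograph' is word 14.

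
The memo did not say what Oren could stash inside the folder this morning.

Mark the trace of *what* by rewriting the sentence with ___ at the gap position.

The memo did not say what Oren could stash ___ inside the folder this morning.

Underlying clause: Oren could stash what inside the folder this morning.
'what' is the direct object of 'stash'. The gap is right after 'stash'.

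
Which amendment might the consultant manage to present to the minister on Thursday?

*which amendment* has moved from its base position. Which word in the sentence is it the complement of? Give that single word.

present

In situ: The consultant might manage to present which amendment to the minister on Thursday.
'which amendment' is the direct object of 'present'. Fronting leaves a gap immediately after 'present':
Which amendment might the consultant manage to present ___ to the minister on Thursday?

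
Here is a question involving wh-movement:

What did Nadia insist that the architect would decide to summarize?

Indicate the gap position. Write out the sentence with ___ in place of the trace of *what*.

Underlying clause: Nadia did insist that the architect would decide to summarize what.
'what' is the direct object of 'summarize'. The gap is right after 'summarize'.

What did Nadia insist that the architect would decide to summarize ___?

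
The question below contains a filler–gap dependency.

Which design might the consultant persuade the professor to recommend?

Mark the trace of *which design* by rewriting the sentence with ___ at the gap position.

Which design might the consultant persuade the professor to recommend ___?

Underlying clause: The consultant might persuade the professor to recommend which design.
'which design' is the direct object of 'recommend'. The gap is right after 'recommend'.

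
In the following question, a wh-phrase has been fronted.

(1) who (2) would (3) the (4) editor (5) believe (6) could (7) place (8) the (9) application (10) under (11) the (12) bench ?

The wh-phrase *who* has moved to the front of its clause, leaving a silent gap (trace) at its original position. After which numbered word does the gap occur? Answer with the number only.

Pre-movement form: The editor would believe who could place the application under the bench.
'who' functions as the subject of the clause embedded under 'believe'. Wh-movement fronts it, leaving a gap right after 'believe':
Who would the editor believe ___ could place the application under the bench?
'believe' is word 5.

5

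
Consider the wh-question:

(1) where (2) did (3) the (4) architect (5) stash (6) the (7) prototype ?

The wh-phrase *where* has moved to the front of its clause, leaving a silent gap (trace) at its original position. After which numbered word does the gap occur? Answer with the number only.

Pre-movement form: The architect did stash the prototype where.
The filler 'where' is interpreted as the locative complement of 'stash'. It moves to the left edge, and the trace sits right after 'prototype':
Where did the architect stash the prototype ___?
'prototype' is word 7.

7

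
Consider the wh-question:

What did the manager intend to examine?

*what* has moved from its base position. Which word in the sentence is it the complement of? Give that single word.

examine

Pre-movement form: The manager did intend to examine what.
The filler 'what' is interpreted as the direct object of 'examine'. Wh-movement fronts it, leaving a gap right after 'examine':
What did the manager intend to examine ___?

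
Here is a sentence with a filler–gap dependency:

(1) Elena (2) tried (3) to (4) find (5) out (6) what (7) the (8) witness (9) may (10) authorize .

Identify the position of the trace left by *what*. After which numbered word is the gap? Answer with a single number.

In situ: The witness may authorize what.
The filler 'what' is interpreted as the direct object of 'authorize'. Wh-movement fronts it, leaving a gap right after 'authorize':
Elena tried to find out what the witness may authorize ___.
'authorize' is word 10.

10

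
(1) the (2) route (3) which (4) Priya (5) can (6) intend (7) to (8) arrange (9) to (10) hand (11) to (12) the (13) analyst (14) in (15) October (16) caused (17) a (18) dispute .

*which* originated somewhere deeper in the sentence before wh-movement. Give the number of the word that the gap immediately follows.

10

'which' is the direct object of 'hand'. Wh-movement fronts it, leaving a gap right after 'hand':
The route which Priya can intend to arrange to hand ___ to the analyst in October caused a dispute.
'hand' is word 10.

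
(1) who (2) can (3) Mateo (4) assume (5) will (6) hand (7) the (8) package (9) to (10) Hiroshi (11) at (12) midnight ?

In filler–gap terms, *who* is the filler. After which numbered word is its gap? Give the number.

4

Pre-movement form: Mateo can assume who will hand the package to Hiroshi at midnight.
'who' is the subject of the clause embedded under 'assume'. Wh-movement fronts it, leaving a gap right after 'assume':
Who can Mateo assume ___ will hand the package to Hiroshi at midnight?
'assume' is word 4.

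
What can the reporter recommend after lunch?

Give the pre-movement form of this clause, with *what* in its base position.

'what' is the direct object of 'recommend'. It moves to the left edge, and the trace sits right after 'recommend':
What can the reporter recommend ___ after lunch?

The reporter can recommend what after lunch.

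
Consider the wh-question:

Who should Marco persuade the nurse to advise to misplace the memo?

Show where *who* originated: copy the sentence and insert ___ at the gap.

Underlying clause: Marco should persuade the nurse to advise who to misplace the memo.
'who' functions as the direct object of 'advise'. The gap is right after 'advise'.

Who should Marco persuade the nurse to advise ___ to misplace the memo?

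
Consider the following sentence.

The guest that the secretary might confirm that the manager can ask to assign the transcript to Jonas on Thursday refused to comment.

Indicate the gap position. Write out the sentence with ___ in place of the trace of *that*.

'that' functions as the direct object of 'ask'. The gap is right after 'ask'.

The guest that the secretary might confirm that the manager can ask ___ to assign the transcript to Jonas on Thursday refused to comment.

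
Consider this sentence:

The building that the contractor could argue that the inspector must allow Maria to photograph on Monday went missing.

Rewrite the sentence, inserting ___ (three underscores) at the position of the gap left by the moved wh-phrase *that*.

The building that the contractor could argue that the inspector must allow Maria to photograph ___ on Monday went missing.

'that' is the direct object of 'photograph'. The gap is right after 'photograph'.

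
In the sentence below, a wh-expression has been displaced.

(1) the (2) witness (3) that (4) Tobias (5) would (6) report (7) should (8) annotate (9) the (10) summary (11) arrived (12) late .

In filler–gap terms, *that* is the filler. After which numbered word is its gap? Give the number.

6

'that' functions as the subject of the clause embedded under 'report'. Wh-movement fronts it, leaving a gap right after 'report':
The witness that Tobias would report ___ should annotate the summary arrived late.
'report' is word 6.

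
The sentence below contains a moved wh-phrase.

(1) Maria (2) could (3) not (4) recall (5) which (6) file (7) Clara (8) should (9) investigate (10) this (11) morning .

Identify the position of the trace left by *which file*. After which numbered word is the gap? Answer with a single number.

Underlying clause: Clara should investigate which file this morning.
'which file' functions as the direct object of 'investigate'. Wh-movement fronts it, leaving a gap right after 'investigate':
Maria could not recall which file Clara should investigate ___ this morning.
'investigate' is word 9.

9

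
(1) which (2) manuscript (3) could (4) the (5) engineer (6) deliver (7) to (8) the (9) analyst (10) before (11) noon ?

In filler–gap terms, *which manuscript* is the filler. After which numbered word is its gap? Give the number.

6

In situ: The engineer could deliver which manuscript to the analyst before noon.
The filler 'which manuscript' is interpreted as the direct object of 'deliver'. Fronting leaves a gap immediately after 'deliver':
Which manuscript could the engineer deliver ___ to the analyst before noon?
'deliver' is word 6.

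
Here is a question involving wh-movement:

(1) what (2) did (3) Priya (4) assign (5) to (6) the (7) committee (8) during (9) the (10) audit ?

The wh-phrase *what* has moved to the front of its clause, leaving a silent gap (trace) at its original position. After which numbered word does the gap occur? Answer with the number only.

4

In situ: Priya did assign what to the committee during the audit.
'what' is the direct object of 'assign'. It moves to the left edge, and the trace sits right after 'assign':
What did Priya assign ___ to the committee during the audit?
'assign' is word 4.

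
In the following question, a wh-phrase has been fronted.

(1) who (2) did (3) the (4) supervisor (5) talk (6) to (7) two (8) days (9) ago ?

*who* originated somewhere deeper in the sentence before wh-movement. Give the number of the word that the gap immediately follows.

6

Pre-movement form: The supervisor did talk to who two days ago.
'who' is the object of the preposition 'to'. It moves to the left edge, and the trace sits right after 'to':
Who did the supervisor talk to ___ two days ago?
'to' is word 6.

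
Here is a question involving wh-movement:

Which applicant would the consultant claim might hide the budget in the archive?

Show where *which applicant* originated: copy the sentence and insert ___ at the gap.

Which applicant would the consultant claim ___ might hide the budget in the archive?

Before movement: The consultant would claim which applicant might hide the budget in the archive.
The filler 'which applicant' is interpreted as the subject of the clause embedded under 'claim'. The gap is right after 'claim'.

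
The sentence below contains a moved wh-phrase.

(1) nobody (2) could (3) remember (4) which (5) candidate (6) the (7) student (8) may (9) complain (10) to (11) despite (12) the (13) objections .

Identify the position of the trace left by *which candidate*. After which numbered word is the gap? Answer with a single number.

Before movement: The student may complain to which candidate despite the objections.
'which candidate' is the object of the preposition 'to'. Wh-movement fronts it, leaving a gap right after 'to':
Nobody could remember which candidate the student may complain to ___ despite the objections.
'to' is word 10.

10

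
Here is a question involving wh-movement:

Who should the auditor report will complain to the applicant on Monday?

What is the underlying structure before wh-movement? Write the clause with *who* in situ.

'who' is the subject of the clause embedded under 'report'. Fronting leaves a gap immediately after 'report':
Who should the auditor report ___ will complain to the applicant on Monday?

The auditor should report who will complain to the applicant on Monday.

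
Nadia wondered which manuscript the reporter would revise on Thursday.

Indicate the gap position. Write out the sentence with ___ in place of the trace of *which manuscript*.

Nadia wondered which manuscript the reporter would revise ___ on Thursday.

Before movement: The reporter would revise which manuscript on Thursday.
The filler 'which manuscript' is interpreted as the direct object of 'revise'. The gap is right after 'revise'.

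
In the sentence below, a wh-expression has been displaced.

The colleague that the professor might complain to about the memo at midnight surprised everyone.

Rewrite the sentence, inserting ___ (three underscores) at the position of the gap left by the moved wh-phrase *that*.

The colleague that the professor might complain to ___ about the memo at midnight surprised everyone.

'that' is the object of the preposition 'to'. The gap is right after 'to'.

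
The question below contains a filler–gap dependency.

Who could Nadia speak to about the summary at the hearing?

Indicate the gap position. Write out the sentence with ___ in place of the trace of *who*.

In situ: Nadia could speak to who about the summary at the hearing.
The filler 'who' is interpreted as the object of the preposition 'to'. The gap is right after 'to'.

Who could Nadia speak to ___ about the summary at the hearing?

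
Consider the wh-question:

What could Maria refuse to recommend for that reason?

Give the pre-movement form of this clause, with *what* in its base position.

'what' functions as the direct object of 'recommend'. Wh-movement fronts it, leaving a gap right after 'recommend':
What could Maria refuse to recommend ___ for that reason?

Maria could refuse to recommend what for that reason.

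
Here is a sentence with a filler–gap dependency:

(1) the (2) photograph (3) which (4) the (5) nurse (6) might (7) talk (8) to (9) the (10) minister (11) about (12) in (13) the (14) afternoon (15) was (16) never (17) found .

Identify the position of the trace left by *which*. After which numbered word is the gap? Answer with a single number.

11

'which' functions as the object of the preposition 'about'. Fronting leaves a gap immediately after 'about':
The photograph which the nurse might talk to the minister about ___ in the afternoon was never found.
'about' is word 11.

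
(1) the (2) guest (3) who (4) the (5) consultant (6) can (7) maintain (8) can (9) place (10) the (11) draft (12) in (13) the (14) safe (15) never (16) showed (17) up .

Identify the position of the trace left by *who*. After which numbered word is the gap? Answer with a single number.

'who' functions as the subject of the clause embedded under 'maintain'. It moves to the left edge, and the trace sits right after 'maintain':
The guest who the consultant can maintain ___ can place the draft in the safe never showed up.
'maintain' is word 7.

7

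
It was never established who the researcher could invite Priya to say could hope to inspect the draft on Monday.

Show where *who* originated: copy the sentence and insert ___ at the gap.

It was never established who the researcher could invite Priya to say ___ could hope to inspect the draft on Monday.

In situ: The researcher could invite Priya to say who could hope to inspect the draft on Monday.
The filler 'who' is interpreted as the subject of the clause embedded under 'say'. The gap is right after 'say'.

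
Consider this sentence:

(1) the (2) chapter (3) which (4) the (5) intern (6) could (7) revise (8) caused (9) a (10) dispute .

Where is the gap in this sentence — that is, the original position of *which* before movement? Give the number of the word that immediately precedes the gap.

7

'which' is the direct object of 'revise'. It moves to the left edge, and the trace sits right after 'revise':
The chapter which the intern could revise ___ caused a dispute.
'revise' is word 7.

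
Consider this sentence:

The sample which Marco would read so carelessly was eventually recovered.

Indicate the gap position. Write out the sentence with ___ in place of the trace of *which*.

'which' is the direct object of 'read'. The gap is right after 'read'.

The sample which Marco would read ___ so carelessly was eventually recovered.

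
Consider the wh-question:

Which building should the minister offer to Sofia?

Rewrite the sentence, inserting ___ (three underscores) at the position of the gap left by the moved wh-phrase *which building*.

Which building should the minister offer ___ to Sofia?

In situ: The minister should offer which building to Sofia.
'which building' functions as the direct object of 'offer'. The gap is right after 'offer'.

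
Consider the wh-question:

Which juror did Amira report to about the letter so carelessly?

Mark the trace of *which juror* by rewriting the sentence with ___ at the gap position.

Underlying clause: Amira did report to which juror about the letter so carelessly.
The filler 'which juror' is interpreted as the object of the preposition 'to'. The gap is right after 'to'.

Which juror did Amira report to ___ about the letter so carelessly?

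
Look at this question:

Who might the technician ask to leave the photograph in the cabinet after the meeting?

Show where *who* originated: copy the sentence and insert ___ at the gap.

Who might the technician ask ___ to leave the photograph in the cabinet after the meeting?

Underlying clause: The technician might ask who to leave the photograph in the cabinet after the meeting.
'who' is the direct object of 'ask'. The gap is right after 'ask'.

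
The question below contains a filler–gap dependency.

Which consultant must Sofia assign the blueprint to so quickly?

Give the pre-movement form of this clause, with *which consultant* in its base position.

'which consultant' is the object of the preposition 'to' (recipient of 'assign'). Wh-movement fronts it, leaving a gap right after 'to':
Which consultant must Sofia assign the blueprint to ___ so quickly?

Sofia must assign the blueprint to which consultant so quickly.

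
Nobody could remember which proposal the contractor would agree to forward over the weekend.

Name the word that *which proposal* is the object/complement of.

forward

In situ: The contractor would agree to forward which proposal over the weekend.
'which proposal' functions as the direct object of 'forward'. Wh-movement fronts it, leaving a gap right after 'forward':
Nobody could remember which proposal the contractor would agree to forward ___ over the weekend.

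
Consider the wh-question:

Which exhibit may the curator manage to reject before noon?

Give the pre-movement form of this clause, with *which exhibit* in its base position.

The curator may manage to reject which exhibit before noon.

'which exhibit' is the direct object of 'reject'. Wh-movement fronts it, leaving a gap right after 'reject':
Which exhibit may the curator manage to reject ___ before noon?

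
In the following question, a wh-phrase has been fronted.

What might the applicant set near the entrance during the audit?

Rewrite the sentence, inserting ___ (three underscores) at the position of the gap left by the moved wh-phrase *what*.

What might the applicant set ___ near the entrance during the audit?

Pre-movement form: The applicant might set what near the entrance during the audit.
The filler 'what' is interpreted as the direct object of 'set'. The gap is right after 'set'.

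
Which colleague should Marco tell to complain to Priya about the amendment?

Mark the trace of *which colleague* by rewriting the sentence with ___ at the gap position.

In situ: Marco should tell which colleague to complain to Priya about the amendment.
'which colleague' is the direct object of 'tell'. The gap is right after 'tell'.

Which colleague should Marco tell ___ to complain to Priya about the amendment?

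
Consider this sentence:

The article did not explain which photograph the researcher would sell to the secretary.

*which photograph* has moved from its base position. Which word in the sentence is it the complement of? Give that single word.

Pre-movement form: The researcher would sell which photograph to the secretary.
The filler 'which photograph' is interpreted as the direct object of 'sell'. It moves to the left edge, and the trace sits right after 'sell':
The article did not explain which photograph the researcher would sell ___ to the secretary.

sell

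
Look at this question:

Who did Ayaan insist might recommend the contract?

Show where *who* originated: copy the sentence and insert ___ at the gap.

Who did Ayaan insist ___ might recommend the contract?

Underlying clause: Ayaan did insist who might recommend the contract.
'who' is the subject of the clause embedded under 'insist'. The gap is right after 'insist'.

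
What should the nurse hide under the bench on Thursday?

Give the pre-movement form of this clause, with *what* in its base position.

'what' is the direct object of 'hide'. Wh-movement fronts it, leaving a gap right after 'hide':
What should the nurse hide ___ under the bench on Thursday?

The nurse should hide what under the bench on Thursday.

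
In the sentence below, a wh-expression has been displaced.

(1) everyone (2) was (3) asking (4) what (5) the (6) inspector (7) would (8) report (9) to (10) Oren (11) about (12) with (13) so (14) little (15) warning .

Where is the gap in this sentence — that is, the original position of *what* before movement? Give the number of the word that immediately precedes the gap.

11

In situ: The inspector would report to Oren about what with so little warning.
'what' is the object of the preposition 'about'. Wh-movement fronts it, leaving a gap right after 'about':
Everyone was asking what the inspector would report to Oren about ___ with so little warning.
'about' is word 11.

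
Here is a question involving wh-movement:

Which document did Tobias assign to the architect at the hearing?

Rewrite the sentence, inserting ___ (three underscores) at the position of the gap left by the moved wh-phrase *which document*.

Which document did Tobias assign ___ to the architect at the hearing?

Before movement: Tobias did assign which document to the architect at the hearing.
'which document' is the direct object of 'assign'. The gap is right after 'assign'.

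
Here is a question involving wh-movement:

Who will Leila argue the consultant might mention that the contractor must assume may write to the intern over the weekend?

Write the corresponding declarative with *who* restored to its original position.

Leila will argue the consultant might mention that the contractor must assume who may write to the intern over the weekend.

'who' is the subject of the clause embedded under 'assume'. Wh-movement fronts it, leaving a gap right after 'assume':
Who will Leila argue the consultant might mention that the contractor must assume ___ may write to the intern over the weekend?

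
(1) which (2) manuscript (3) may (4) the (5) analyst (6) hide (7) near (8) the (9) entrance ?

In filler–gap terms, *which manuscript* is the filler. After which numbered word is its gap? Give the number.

Pre-movement form: The analyst may hide which manuscript near the entrance.
'which manuscript' functions as the direct object of 'hide'. It moves to the left edge, and the trace sits right after 'hide':
Which manuscript may the analyst hide ___ near the entrance?
'hide' is word 6.

6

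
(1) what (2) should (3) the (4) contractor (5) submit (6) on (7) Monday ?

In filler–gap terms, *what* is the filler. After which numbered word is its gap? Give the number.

5

Before movement: The contractor should submit what on Monday.
'what' functions as the direct object of 'submit'. It moves to the left edge, and the trace sits right after 'submit':
What should the contractor submit ___ on Monday?
'submit' is word 5.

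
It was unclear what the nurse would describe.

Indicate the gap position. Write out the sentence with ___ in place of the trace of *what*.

Before movement: The nurse would describe what.
'what' is the direct object of 'describe'. The gap is right after 'describe'.

It was unclear what the nurse would describe ___.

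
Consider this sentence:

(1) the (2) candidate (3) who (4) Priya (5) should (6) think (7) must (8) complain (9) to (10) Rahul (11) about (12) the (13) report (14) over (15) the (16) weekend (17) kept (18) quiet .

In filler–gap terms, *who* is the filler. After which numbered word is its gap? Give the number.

6

The filler 'who' is interpreted as the subject of the clause embedded under 'think'. It moves to the left edge, and the trace sits right after 'think':
The candidate who Priya should think ___ must complain to Rahul about the report over the weekend kept quiet.
'think' is word 6.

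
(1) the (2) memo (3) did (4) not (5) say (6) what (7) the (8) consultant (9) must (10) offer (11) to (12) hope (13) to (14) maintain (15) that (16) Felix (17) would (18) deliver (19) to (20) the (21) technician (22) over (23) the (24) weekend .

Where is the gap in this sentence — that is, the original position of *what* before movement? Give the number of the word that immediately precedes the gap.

18

Underlying clause: The consultant must offer to hope to maintain that Felix would deliver what to the technician over the weekend.
'what' functions as the direct object of 'deliver'. Wh-movement fronts it, leaving a gap right after 'deliver':
The memo did not say what the consultant must offer to hope to maintain that Felix would deliver ___ to the technician over the weekend.
'deliver' is word 18.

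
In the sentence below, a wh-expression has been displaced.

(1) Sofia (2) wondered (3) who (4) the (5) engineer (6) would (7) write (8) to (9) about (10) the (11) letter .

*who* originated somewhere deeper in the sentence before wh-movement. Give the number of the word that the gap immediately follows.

8

In situ: The engineer would write to who about the letter.
The filler 'who' is interpreted as the object of the preposition 'to'. Fronting leaves a gap immediately after 'to':
Sofia wondered who the engineer would write to ___ about the letter.
'to' is word 8.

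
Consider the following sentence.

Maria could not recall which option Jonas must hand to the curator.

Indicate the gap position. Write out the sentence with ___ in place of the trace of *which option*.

In situ: Jonas must hand which option to the curator.
'which option' functions as the direct object of 'hand'. The gap is right after 'hand'.

Maria could not recall which option Jonas must hand ___ to the curator.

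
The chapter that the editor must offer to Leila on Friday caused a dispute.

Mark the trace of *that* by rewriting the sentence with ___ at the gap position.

The chapter that the editor must offer ___ to Leila on Friday caused a dispute.

'that' functions as the direct object of 'offer'. The gap is right after 'offer'.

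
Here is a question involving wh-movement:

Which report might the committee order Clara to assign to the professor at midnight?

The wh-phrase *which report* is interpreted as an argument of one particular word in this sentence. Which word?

assign

Before movement: The committee might order Clara to assign which report to the professor at midnight.
'which report' functions as the direct object of 'assign'. Wh-movement fronts it, leaving a gap right after 'assign':
Which report might the committee order Clara to assign ___ to the professor at midnight?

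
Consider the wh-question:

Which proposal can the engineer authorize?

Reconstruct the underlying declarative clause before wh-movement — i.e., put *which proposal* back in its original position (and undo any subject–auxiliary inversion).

The engineer can authorize which proposal.

The filler 'which proposal' is interpreted as the direct object of 'authorize'. It moves to the left edge, and the trace sits right after 'authorize':
Which proposal can the engineer authorize ___?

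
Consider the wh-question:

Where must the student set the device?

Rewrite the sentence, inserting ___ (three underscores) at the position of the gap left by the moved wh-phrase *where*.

Pre-movement form: The student must set the device where.
'where' functions as the locative complement of 'set'. The gap is right after 'device'.

Where must the student set the device ___?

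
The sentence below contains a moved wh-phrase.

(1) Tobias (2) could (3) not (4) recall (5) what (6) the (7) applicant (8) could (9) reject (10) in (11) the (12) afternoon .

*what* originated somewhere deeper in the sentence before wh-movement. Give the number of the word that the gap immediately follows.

9

In situ: The applicant could reject what in the afternoon.
The filler 'what' is interpreted as the direct object of 'reject'. Fronting leaves a gap immediately after 'reject':
Tobias could not recall what the applicant could reject ___ in the afternoon.
'reject' is word 9.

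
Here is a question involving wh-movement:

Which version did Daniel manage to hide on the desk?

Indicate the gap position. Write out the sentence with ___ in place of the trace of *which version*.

Before movement: Daniel did manage to hide which version on the desk.
'which version' is the direct object of 'hide'. The gap is right after 'hide'.

Which version did Daniel manage to hide ___ on the desk?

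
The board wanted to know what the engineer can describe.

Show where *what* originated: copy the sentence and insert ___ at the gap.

Underlying clause: The engineer can describe what.
'what' is the direct object of 'describe'. The gap is right after 'describe'.

The board wanted to know what the engineer can describe ___.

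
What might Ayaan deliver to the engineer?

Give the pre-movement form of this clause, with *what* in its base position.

'what' is the direct object of 'deliver'. It moves to the left edge, and the trace sits right after 'deliver':
What might Ayaan deliver ___ to the engineer?

Ayaan might deliver what to the engineer.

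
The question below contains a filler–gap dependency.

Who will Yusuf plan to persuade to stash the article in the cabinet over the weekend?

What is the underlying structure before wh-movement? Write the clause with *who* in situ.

Yusuf will plan to persuade who to stash the article in the cabinet over the weekend.

'who' functions as the direct object of 'persuade'. Fronting leaves a gap immediately after 'persuade':
Who will Yusuf plan to persuade ___ to stash the article in the cabinet over the weekend?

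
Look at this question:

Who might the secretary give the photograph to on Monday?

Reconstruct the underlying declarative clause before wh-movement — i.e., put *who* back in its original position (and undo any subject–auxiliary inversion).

The secretary might give the photograph to who on Monday.

The filler 'who' is interpreted as the object of the preposition 'to' (recipient of 'give'). Wh-movement fronts it, leaving a gap right after 'to':
Who might the secretary give the photograph to ___ on Monday?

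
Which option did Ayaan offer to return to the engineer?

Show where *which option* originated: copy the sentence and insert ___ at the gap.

Underlying clause: Ayaan did offer to return which option to the engineer.
The filler 'which option' is interpreted as the direct object of 'return'. The gap is right after 'return'.

Which option did Ayaan offer to return ___ to the engineer?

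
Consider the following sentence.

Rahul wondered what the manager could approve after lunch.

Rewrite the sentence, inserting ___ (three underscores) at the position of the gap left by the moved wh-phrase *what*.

Rahul wondered what the manager could approve ___ after lunch.

Underlying clause: The manager could approve what after lunch.
'what' functions as the direct object of 'approve'. The gap is right after 'approve'.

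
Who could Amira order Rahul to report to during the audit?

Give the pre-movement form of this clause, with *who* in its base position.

The filler 'who' is interpreted as the object of the preposition 'to'. Fronting leaves a gap immediately after 'to':
Who could Amira order Rahul to report to ___ during the audit?

Amira could order Rahul to report to who during the audit.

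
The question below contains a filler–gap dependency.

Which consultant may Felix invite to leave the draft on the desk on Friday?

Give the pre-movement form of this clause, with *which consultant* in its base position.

Felix may invite which consultant to leave the draft on the desk on Friday.

'which consultant' functions as the direct object of 'invite'. Fronting leaves a gap immediately after 'invite':
Which consultant may Felix invite ___ to leave the draft on the desk on Friday?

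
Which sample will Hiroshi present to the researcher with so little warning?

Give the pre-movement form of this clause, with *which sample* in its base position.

'which sample' is the direct object of 'present'. It moves to the left edge, and the trace sits right after 'present':
Which sample will Hiroshi present ___ to the researcher with so little warning?

Hiroshi will present which sample to the researcher with so little warning.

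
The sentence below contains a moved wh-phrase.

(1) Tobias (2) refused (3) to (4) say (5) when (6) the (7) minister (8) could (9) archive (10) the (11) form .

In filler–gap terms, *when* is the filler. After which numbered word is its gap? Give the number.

Before movement: The minister could archive the form when.
'when' functions as the temporal adjunct. Wh-movement fronts it, leaving a gap right after 'form':
Tobias refused to say when the minister could archive the form ___.
'form' is word 11.

11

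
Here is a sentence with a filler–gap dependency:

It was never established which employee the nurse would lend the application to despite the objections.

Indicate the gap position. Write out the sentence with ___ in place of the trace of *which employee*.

It was never established which employee the nurse would lend the application to ___ despite the objections.

Before movement: The nurse would lend the application to which employee despite the objections.
'which employee' is the object of the preposition 'to' (recipient of 'lend'). The gap is right after 'to'.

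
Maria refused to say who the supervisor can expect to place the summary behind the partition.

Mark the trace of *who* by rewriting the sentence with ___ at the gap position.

Underlying clause: The supervisor can expect who to place the summary behind the partition.
'who' functions as the direct object of 'expect'. The gap is right after 'expect'.

Maria refused to say who the supervisor can expect ___ to place the summary behind the partition.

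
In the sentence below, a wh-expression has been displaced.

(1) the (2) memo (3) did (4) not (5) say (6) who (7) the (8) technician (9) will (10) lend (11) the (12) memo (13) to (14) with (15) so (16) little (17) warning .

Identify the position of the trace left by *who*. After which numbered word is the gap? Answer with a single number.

Before movement: The technician will lend the memo to who with so little warning.
The filler 'who' is interpreted as the object of the preposition 'to' (recipient of 'lend'). Wh-movement fronts it, leaving a gap right after 'to':
The memo did not say who the technician will lend the memo to ___ with so little warning.
'to' is word 13.

13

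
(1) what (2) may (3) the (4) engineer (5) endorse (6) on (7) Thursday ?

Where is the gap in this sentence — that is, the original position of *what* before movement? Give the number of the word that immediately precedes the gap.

Underlying clause: The engineer may endorse what on Thursday.
'what' is the direct object of 'endorse'. It moves to the left edge, and the trace sits right after 'endorse':
What may the engineer endorse ___ on Thursday?
'endorse' is word 5.

5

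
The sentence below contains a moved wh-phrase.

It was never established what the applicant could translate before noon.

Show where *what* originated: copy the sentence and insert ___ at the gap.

Underlying clause: The applicant could translate what before noon.
'what' is the direct object of 'translate'. The gap is right after 'translate'.

It was never established what the applicant could translate ___ before noon.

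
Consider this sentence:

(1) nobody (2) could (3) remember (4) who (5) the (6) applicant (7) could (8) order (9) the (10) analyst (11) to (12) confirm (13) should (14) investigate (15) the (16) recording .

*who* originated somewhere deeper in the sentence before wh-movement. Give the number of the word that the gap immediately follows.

12

In situ: The applicant could order the analyst to confirm who should investigate the recording.
'who' functions as the subject of the clause embedded under 'confirm'. Wh-movement fronts it, leaving a gap right after 'confirm':
Nobody could remember who the applicant could order the analyst to confirm ___ should investigate the recording.
'confirm' is word 12.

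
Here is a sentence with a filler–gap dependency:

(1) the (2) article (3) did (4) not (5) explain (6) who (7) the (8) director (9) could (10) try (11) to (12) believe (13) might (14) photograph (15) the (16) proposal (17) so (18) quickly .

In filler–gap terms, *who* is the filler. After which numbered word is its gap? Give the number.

In situ: The director could try to believe who might photograph the proposal so quickly.
'who' functions as the subject of the clause embedded under 'believe'. Fronting leaves a gap immediately after 'believe':
The article did not explain who the director could try to believe ___ might photograph the proposal so quickly.
'believe' is word 12.

12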